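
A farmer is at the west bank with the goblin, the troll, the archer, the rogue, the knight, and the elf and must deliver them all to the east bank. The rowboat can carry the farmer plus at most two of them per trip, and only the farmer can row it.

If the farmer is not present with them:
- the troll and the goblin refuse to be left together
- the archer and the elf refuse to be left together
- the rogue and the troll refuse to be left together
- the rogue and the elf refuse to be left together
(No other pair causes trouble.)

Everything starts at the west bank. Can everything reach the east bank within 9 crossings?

Yes — this plan uses 7 crossings (≤ 9):
1. Farmer goes to the east bank with the elf and the troll.  [the west bank: the archer, the goblin, the knight, the rogue | the east bank: the elf, the troll]
2. Farmer goes back to the west bank alone.  [the west bank: the archer, the goblin, the knight, the rogue | the east bank: the elf, the troll]
3. Farmer goes to the east bank with the archer and the goblin.  [the west bank: the knight, the rogue | the east bank: the archer, the elf, the goblin, the troll]
4. Farmer goes back to the west bank with the elf and the troll.  [the west bank: the elf, the knight, the rogue, the troll | the east bank: the archer, the goblin]
5. Farmer goes to the east bank with the knight and the rogue.  [the west bank: the elf, the troll | the east bank: the archer, the goblin, the knight, the rogue]
6. Farmer goes back to the west bank alone.  [the west bank: the elf, the troll | the east bank: the archer, the goblin, the knight, the rogue]
7. Farmer goes to the east bank with the elf and the troll.  [the west bank: — | the east bank: the archer, the elf, the goblin, the knight, the rogue, the troll]

Yes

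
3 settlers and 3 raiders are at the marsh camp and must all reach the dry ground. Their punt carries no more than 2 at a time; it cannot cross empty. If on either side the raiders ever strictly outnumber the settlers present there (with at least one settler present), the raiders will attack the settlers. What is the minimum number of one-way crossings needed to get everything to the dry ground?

Counting alone: each trip to the dry ground takes at most 2 across and each return brings at least 1 back, so after t trips out (and t−1 returns) at most 2t − (t−1) of the 6 are across; that first reaches 6 at t = 5, so at least 9 crossings are needed.
The safety rule pushes this higher. Following every safe sequence of crossings, the most of the 6 that can be at the dry ground as the punt arrives there on crossing 9 is 5 — never all 6.
So no plan with fewer than 11 crossings exists, and this one achieves 11:
1. 2 raiders → the dry ground.  (the marsh camp: 3S 1R; the dry ground: 0S 2R)
2. 1 raider ← the marsh camp.  (the marsh camp: 3S 2R; the dry ground: 0S 1R)
3. 2 raiders → the dry ground.  (the marsh camp: 3S 0R; the dry ground: 0S 3R)
4. 1 raider ← the marsh camp.  (the marsh camp: 3S 1R; the dry ground: 0S 2R)
5. 2 settlers → the dry ground.  (the marsh camp: 1S 1R; the dry ground: 2S 2R)
6. 1 settler and 1 raider ← the marsh camp.  (the marsh camp: 2S 2R; the dry ground: 1S 1R)
7. 2 settlers → the dry ground.  (the marsh camp: 0S 2R; the dry ground: 3S 1R)
8. 1 raider ← the marsh camp.  (the marsh camp: 0S 3R; the dry ground: 3S 0R)
9. 2 raiders → the dry ground.  (the marsh camp: 0S 1R; the dry ground: 3S 2R)
10. 1 raider ← the marsh camp.  (the marsh camp: 0S 2R; the dry ground: 3S 1R)
11. 2 raiders → the dry ground.  (the marsh camp: 0S 0R; the dry ground: 3S 3R)

11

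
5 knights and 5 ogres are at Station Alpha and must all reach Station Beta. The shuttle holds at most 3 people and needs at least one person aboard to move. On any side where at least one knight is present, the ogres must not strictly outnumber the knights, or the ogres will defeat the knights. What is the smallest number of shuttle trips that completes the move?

11

Counting alone: each trip to Station Beta takes at most 3 across and each return brings at least 1 back, so after t trips out (and t−1 returns) at most 3t − (t−1) of the 10 are across; that first reaches 10 at t = 5, so at least 9 crossings are needed.
The safety rule pushes this higher. Following every safe sequence of crossings, the most of the 10 that can be at Station Beta as the shuttle arrives there on crossing 9 is 9 — never all 10.
So no plan with fewer than 11 crossings exists, and this one achieves 11:
1. 2 ogres → Station Beta.  (Station Alpha: 5K 3O; Station Beta: 0K 2O)
2. 1 ogre ← Station Alpha.  (Station Alpha: 5K 4O; Station Beta: 0K 1O)
3. 3 ogres → Station Beta.  (Station Alpha: 5K 1O; Station Beta: 0K 4O)
4. 1 ogre ← Station Alpha.  (Station Alpha: 5K 2O; Station Beta: 0K 3O)
5. 3 knights → Station Beta.  (Station Alpha: 2K 2O; Station Beta: 3K 3O)
6. 1 knight and 1 ogre ← Station Alpha.  (Station Alpha: 3K 3O; Station Beta: 2K 2O)
7. 3 knights → Station Beta.  (Station Alpha: 0K 3O; Station Beta: 5K 2O)
8. 1 ogre ← Station Alpha.  (Station Alpha: 0K 4O; Station Beta: 5K 1O)
9. 2 ogres → Station Beta.  (Station Alpha: 0K 2O; Station Beta: 5K 3O)
10. 1 ogre ← Station Alpha.  (Station Alpha: 0K 3O; Station Beta: 5K 2O)
11. 3 ogres → Station Beta.  (Station Alpha: 0K 0O; Station Beta: 5K 5O)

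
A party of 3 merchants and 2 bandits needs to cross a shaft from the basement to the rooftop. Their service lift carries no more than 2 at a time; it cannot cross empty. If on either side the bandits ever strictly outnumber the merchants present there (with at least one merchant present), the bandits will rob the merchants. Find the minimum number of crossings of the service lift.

Counting alone: each trip to the rooftop takes at most 2 across and each return brings at least 1 back, so after t trips out (and t−1 returns) at most 2t − (t−1) of the 5 are across; that first reaches 5 at t = 4, so at least 7 crossings are needed.
The plan below uses exactly 7 crossings, so it is optimal:
1. 2 bandits → the rooftop.  (the basement: 3M 0B; the rooftop: 0M 2B)
2. 1 bandit ← the basement.  (the basement: 3M 1B; the rooftop: 0M 1B)
3. 2 merchants → the rooftop.  (the basement: 1M 1B; the rooftop: 2M 1B)
4. 1 merchant ← the basement.  (the basement: 2M 1B; the rooftop: 1M 1B)
5. 1 merchant and 1 bandit → the rooftop.  (the basement: 1M 0B; the rooftop: 2M 2B)
6. 1 bandit ← the basement.  (the basement: 1M 1B; the rooftop: 2M 1B)
7. 1 merchant and 1 bandit → the rooftop.  (the basement: 0M 0B; the rooftop: 3M 2B)

7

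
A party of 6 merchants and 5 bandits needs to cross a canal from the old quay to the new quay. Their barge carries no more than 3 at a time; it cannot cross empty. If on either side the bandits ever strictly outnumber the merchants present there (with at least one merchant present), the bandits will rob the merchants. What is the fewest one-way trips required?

Counting alone: each trip to the new quay takes at most 3 across and each return brings at least 1 back, so after t trips out (and t−1 returns) at most 3t − (t−1) of the 11 are across; that first reaches 11 at t = 5, so at least 9 crossings are needed.
The plan below uses exactly 9 crossings, so it is optimal:
1. 3 bandits → the new quay.  (the old quay: 6M 2B; the new quay: 0M 3B)
2. 1 bandit ← the old quay.  (the old quay: 6M 3B; the new quay: 0M 2B)
3. 3 merchants → the new quay.  (the old quay: 3M 3B; the new quay: 3M 2B)
4. 1 merchant ← the old quay.  (the old quay: 4M 3B; the new quay: 2M 2B)
5. 2 merchants and 1 bandit → the new quay.  (the old quay: 2M 2B; the new quay: 4M 3B)
6. 1 merchant ← the old quay.  (the old quay: 3M 2B; the new quay: 3M 3B)
7. 2 merchants and 1 bandit → the new quay.  (the old quay: 1M 1B; the new quay: 5M 4B)
8. 1 merchant ← the old quay.  (the old quay: 2M 1B; the new quay: 4M 4B)
9. 2 merchants and 1 bandit → the new quay.  (the old quay: 0M 0B; the new quay: 6M 5B)

9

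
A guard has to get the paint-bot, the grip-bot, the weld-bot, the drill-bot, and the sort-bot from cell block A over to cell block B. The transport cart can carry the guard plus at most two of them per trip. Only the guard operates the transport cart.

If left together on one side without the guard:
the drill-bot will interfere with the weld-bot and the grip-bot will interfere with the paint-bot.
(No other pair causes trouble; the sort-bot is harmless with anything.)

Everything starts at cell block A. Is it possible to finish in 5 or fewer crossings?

Yes

Yes — this plan uses 5 crossings (≤ 5):
1. Guard goes to cell block B with the paint-bot and the weld-bot.
2. Guard goes back to cell block A alone.
3. Guard goes to cell block B with the sort-bot.
4. Guard goes back to cell block A alone.
5. Guard goes to cell block B with the drill-bot and the grip-bot.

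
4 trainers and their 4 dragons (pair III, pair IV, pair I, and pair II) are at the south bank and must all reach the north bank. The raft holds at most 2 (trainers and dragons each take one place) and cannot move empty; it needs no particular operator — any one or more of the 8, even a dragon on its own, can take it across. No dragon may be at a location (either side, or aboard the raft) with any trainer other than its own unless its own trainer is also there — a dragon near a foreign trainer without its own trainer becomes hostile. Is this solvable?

No

Following every safe sequence of crossings from the start, the most of the 8 that can be at the north bank as the raft arrives there on crossings 1, 3, 5 is 2, 3, 4 respectively; the best ever achieved is 4 of 8.
From crossing 7 on, no configuration arises that was not already reachable earlier: only 44 distinct safe configurations (who is on which side, and where the raft is) can ever be reached, none of them has everyone across, and every continuation just revisits them. So no valid plan exists.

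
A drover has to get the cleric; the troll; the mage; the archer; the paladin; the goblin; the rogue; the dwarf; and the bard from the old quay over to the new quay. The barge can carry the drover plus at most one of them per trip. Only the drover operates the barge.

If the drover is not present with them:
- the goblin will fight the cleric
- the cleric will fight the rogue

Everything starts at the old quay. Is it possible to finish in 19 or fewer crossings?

Yes

Yes — this plan uses 19 crossings (≤ 19):
1. Drover goes to the new quay with the cleric.  [the old quay: the archer, the bard, the dwarf, the goblin, the mage, the paladin, the rogue, the troll | the new quay: the cleric]
2. Drover goes back to the old quay alone.  [the old quay: the archer, the bard, the dwarf, the goblin, the mage, the paladin, the rogue, the troll | the new quay: the cleric]
3. Drover goes to the new quay with the troll.  [the old quay: the archer, the bard, the dwarf, the goblin, the mage, the paladin, the rogue | the new quay: the cleric, the troll]
4. Drover goes back to the old quay alone.  [the old quay: the archer, the bard, the dwarf, the goblin, the mage, the paladin, the rogue | the new quay: the cleric, the troll]
5. Drover goes to the new quay with the mage.  [the old quay: the archer, the bard, the dwarf, the goblin, the paladin, the rogue | the new quay: the cleric, the mage, the troll]
6. Drover goes back to the old quay alone.  [the old quay: the archer, the bard, the dwarf, the goblin, the paladin, the rogue | the new quay: the cleric, the mage, the troll]
7. Drover goes to the new quay with the archer.  [the old quay: the bard, the dwarf, the goblin, the paladin, the rogue | the new quay: the archer, the cleric, the mage, the troll]
8. Drover goes back to the old quay alone.  [the old quay: the bard, the dwarf, the goblin, the paladin, the rogue | the new quay: the archer, the cleric, the mage, the troll]
9. Drover goes to the new quay with the paladin.  [the old quay: the bard, the dwarf, the goblin, the rogue | the new quay: the archer, the cleric, the mage, the paladin, the troll]
10. Drover goes back to the old quay alone.  [the old quay: the bard, the dwarf, the goblin, the rogue | the new quay: the archer, the cleric, the mage, the paladin, the troll]
11. Drover goes to the new quay with the goblin.  [the old quay: the bard, the dwarf, the rogue | the new quay: the archer, the cleric, the goblin, the mage, the paladin, the troll]
12. Drover goes back to the old quay with the cleric.  [the old quay: the bard, the cleric, the dwarf, the rogue | the new quay: the archer, the goblin, the mage, the paladin, the troll]
13. Drover goes to the new quay with the rogue.  [the old quay: the bard, the cleric, the dwarf | the new quay: the archer, the goblin, the mage, the paladin, the rogue, the troll]
14. Drover goes back to the old quay alone.  [the old quay: the bard, the cleric, the dwarf | the new quay: the archer, the goblin, the mage, the paladin, the rogue, the troll]
15. Drover goes to the new quay with the dwarf.  [the old quay: the bard, the cleric | the new quay: the archer, the dwarf, the goblin, the mage, the paladin, the rogue, the troll]
16. Drover goes back to the old quay alone.  [the old quay: the bard, the cleric | the new quay: the archer, the dwarf, the goblin, the mage, the paladin, the rogue, the troll]
17. Drover goes to the new quay with the bard.  [the old quay: the cleric | the new quay: the archer, the bard, the dwarf, the goblin, the mage, the paladin, the rogue, the troll]
18. Drover goes back to the old quay alone.  [the old quay: the cleric | the new quay: the archer, the bard, the dwarf, the goblin, the mage, the paladin, the rogue, the troll]
19. Drover goes to the new quay with the cleric.  [the old quay: — | the new quay: the archer, the bard, the cleric, the dwarf, the goblin, the mage, the paladin, the rogue, the troll]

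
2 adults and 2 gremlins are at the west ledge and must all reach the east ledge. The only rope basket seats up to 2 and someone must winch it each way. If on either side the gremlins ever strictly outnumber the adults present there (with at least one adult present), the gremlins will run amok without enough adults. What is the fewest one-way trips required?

5

Counting alone: each trip to the east ledge takes at most 2 across and each return brings at least 1 back, so after t trips out (and t−1 returns) at most 2t − (t−1) of the 4 are across; that first reaches 4 at t = 3, so at least 5 crossings are needed.
The plan below uses exactly 5 crossings, so it is optimal:
1. 2 gremlins → the east ledge.  (the west ledge: 2A 0G; the east ledge: 0A 2G)
2. 1 gremlin ← the west ledge.  (the west ledge: 2A 1G; the east ledge: 0A 1G)
3. 2 adults → the east ledge.  (the west ledge: 0A 1G; the east ledge: 2A 1G)
4. 1 gremlin ← the west ledge.  (the west ledge: 0A 2G; the east ledge: 2A 0G)
5. 2 gremlins → the east ledge.  (the west ledge: 0A 0G; the east ledge: 2A 2G)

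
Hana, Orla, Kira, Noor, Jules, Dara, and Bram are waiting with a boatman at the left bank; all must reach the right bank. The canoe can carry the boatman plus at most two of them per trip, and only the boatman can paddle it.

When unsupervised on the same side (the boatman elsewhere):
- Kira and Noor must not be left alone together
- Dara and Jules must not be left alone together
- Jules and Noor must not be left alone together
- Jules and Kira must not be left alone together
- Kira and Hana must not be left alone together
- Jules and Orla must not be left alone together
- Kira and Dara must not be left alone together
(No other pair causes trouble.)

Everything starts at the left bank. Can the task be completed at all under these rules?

1. Boatman goes to the right bank with Jules and Kira.  [the left bank: Bram, Dara, Hana, Noor, Orla | the right bank: Jules, Kira]
2. Boatman goes back to the left bank with Kira.  [the left bank: Bram, Dara, Hana, Kira, Noor, Orla | the right bank: Jules]
3. Boatman goes to the right bank with Hana and Kira.  [the left bank: Bram, Dara, Noor, Orla | the right bank: Hana, Jules, Kira]
4. Boatman goes back to the left bank with Kira.  [the left bank: Bram, Dara, Kira, Noor, Orla | the right bank: Hana, Jules]
5. Boatman goes to the right bank with Bram and Kira.  [the left bank: Dara, Noor, Orla | the right bank: Bram, Hana, Jules, Kira]
6. Boatman goes back to the left bank with Kira.  [the left bank: Dara, Kira, Noor, Orla | the right bank: Bram, Hana, Jules]
7. Boatman goes to the right bank with Dara and Noor.  [the left bank: Kira, Orla | the right bank: Bram, Dara, Hana, Jules, Noor]
8. Boatman goes back to the left bank with Jules.  [the left bank: Jules, Kira, Orla | the right bank: Bram, Dara, Hana, Noor]
9. Boatman goes to the right bank with Kira and Orla.  [the left bank: Jules | the right bank: Bram, Dara, Hana, Kira, Noor, Orla]
10. Boatman goes back to the left bank with Kira.  [the left bank: Jules, Kira | the right bank: Bram, Dara, Hana, Noor, Orla]
11. Boatman goes to the right bank with Jules and Kira.  [the left bank: — | the right bank: Bram, Dara, Hana, Jules, Kira, Noor, Orla]

Yes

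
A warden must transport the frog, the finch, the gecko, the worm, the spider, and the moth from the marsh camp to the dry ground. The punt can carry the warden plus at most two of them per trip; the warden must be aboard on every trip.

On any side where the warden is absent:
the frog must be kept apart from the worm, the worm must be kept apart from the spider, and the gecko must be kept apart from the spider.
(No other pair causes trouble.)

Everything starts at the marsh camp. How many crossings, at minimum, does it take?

5

Counting alone: the warden can take at most 2 across per trip to the dry ground, so moving all 6 needs at least 3 loaded trips out, with a return between consecutive ones — at least 5 crossings.
The plan below uses exactly 5 crossings, so it is optimal:
1. Warden goes to the dry ground with the frog and the spider.
2. Warden goes back to the marsh camp alone.
3. Warden goes to the dry ground with the finch and the moth.
4. Warden goes back to the marsh camp alone.
5. Warden goes to the dry ground with the gecko and the worm.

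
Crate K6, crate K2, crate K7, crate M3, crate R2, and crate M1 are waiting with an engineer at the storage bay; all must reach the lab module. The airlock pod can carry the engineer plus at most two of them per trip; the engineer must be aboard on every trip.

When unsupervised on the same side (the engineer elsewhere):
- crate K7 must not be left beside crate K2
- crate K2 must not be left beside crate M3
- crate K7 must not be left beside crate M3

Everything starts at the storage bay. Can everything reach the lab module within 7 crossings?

No

Counting alone: the engineer can take at most 2 across per trip to the lab module, so moving all 6 needs at least 3 loaded trips out, with a return between consecutive ones — at least 5 crossings.
The safety rule pushes this higher. Following every safe sequence of crossings, the most of the 6 that can be at the lab module as the airlock pod arrives there on crossings 5, 7 is 4, 5 respectively — never all 6.
So the move cannot be finished within 7 crossings. (The shortest complete plan takes 9:)
1. Engineer goes to the lab module with crate K2 and crate K7.  [the storage bay: crate K6, crate M1, crate M3, crate R2 | the lab module: crate K2, crate K7]
2. Engineer goes back to the storage bay with crate K2.  [the storage bay: crate K2, crate K6, crate M1, crate M3, crate R2 | the lab module: crate K7]
3. Engineer goes to the lab module with crate K2 and crate K6.  [the storage bay: crate M1, crate M3, crate R2 | the lab module: crate K2, crate K6, crate K7]
4. Engineer goes back to the storage bay with crate K2.  [the storage bay: crate K2, crate M1, crate M3, crate R2 | the lab module: crate K6, crate K7]
5. Engineer goes to the lab module with crate K2 and crate R2.  [the storage bay: crate M1, crate M3 | the lab module: crate K2, crate K6, crate K7, crate R2]
6. Engineer goes back to the storage bay with crate K2.  [the storage bay: crate K2, crate M1, crate M3 | the lab module: crate K6, crate K7, crate R2]
7. Engineer goes to the lab module with crate K2 and crate M1.  [the storage bay: crate M3 | the lab module: crate K2, crate K6, crate K7, crate M1, crate R2]
8. Engineer goes back to the storage bay with crate K2.  [the storage bay: crate K2, crate M3 | the lab module: crate K6, crate K7, crate M1, crate R2]
9. Engineer goes to the lab module with crate K2 and crate M3.  [the storage bay: — | the lab module: crate K2, crate K6, crate K7, crate M1, crate M3, crate R2]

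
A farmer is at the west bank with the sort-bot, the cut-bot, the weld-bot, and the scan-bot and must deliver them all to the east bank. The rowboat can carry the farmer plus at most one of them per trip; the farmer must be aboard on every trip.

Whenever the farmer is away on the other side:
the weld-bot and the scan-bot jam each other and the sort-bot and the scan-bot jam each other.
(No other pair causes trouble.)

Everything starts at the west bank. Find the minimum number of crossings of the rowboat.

Counting alone: the farmer can take at most 1 across per trip to the east bank, so moving all 4 needs at least 4 loaded trips out, with a return between consecutive ones — at least 7 crossings.
The safety rule pushes this higher. Following every safe sequence of crossings, the most of the 4 that can be at the east bank as the rowboat arrives there on crossing 7 is 3 — never all 4.
So no plan with fewer than 9 crossings exists, and this one achieves 9:
1. Farmer goes to the east bank with the scan-bot.
2. Farmer goes back to the west bank alone.
3. Farmer goes to the east bank with the sort-bot.
4. Farmer goes back to the west bank with the scan-bot.
5. Farmer goes to the east bank with the weld-bot.
6. Farmer goes back to the west bank alone.
7. Farmer goes to the east bank with the cut-bot.
8. Farmer goes back to the west bank alone.
9. Farmer goes to the east bank with the scan-bot.

9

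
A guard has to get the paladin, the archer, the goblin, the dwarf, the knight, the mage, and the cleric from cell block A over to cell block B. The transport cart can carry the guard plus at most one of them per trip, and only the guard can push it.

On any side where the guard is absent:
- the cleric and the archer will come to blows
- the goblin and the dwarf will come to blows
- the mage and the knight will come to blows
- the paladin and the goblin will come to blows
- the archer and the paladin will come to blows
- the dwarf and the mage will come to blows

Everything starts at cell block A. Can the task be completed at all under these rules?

Whatever the first load, the items left behind include a forbidden pair without the guard. No opening move is safe, so no plan exists.

No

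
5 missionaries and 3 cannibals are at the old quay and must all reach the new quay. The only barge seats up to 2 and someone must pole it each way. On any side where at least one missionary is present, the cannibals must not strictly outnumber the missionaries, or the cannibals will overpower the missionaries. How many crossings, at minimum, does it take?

Counting alone: each trip to the new quay takes at most 2 across and each return brings at least 1 back, so after t trips out (and t−1 returns) at most 2t − (t−1) of the 8 are across; that first reaches 8 at t = 7, so at least 13 crossings are needed.
The plan below uses exactly 13 crossings, so it is optimal:
1. 2 cannibals → the new quay.  (the old quay: 5M 1C; the new quay: 0M 2C)
2. 1 cannibal ← the old quay.  (the old quay: 5M 2C; the new quay: 0M 1C)
3. 2 cannibals → the new quay.  (the old quay: 5M 0C; the new quay: 0M 3C)
4. 1 cannibal ← the old quay.  (the old quay: 5M 1C; the new quay: 0M 2C)
5. 2 missionaries → the new quay.  (the old quay: 3M 1C; the new quay: 2M 2C)
6. 1 cannibal ← the old quay.  (the old quay: 3M 2C; the new quay: 2M 1C)
7. 1 missionary and 1 cannibal → the new quay.  (the old quay: 2M 1C; the new quay: 3M 2C)
8. 1 cannibal ← the old quay.  (the old quay: 2M 2C; the new quay: 3M 1C)
9. 2 cannibals → the new quay.  (the old quay: 2M 0C; the new quay: 3M 3C)
10. 1 cannibal ← the old quay.  (the old quay: 2M 1C; the new quay: 3M 2C)
11. 1 missionary and 1 cannibal → the new quay.  (the old quay: 1M 0C; the new quay: 4M 3C)
12. 1 cannibal ← the old quay.  (the old quay: 1M 1C; the new quay: 4M 2C)
13. 1 missionary and 1 cannibal → the new quay.  (the old quay: 0M 0C; the new quay: 5M 3C)

13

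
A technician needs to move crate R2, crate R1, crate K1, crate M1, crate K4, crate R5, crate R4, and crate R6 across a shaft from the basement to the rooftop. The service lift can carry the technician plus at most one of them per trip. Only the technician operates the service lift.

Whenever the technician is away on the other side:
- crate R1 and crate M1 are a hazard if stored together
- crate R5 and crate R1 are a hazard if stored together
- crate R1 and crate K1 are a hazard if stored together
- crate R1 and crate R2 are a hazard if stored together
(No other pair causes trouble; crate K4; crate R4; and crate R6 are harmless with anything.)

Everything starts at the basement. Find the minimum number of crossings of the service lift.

impossible

Following every safe sequence of crossings from the start, the most of the 8 that can be at the rooftop as the service lift arrives there on crossings 1, 3, 5, 7, 9 is 1, 2, 3, 4, 5 respectively; the best ever achieved is 5 of 8.
From crossing 11 on, no configuration arises that was not already reachable earlier: only 88 distinct safe configurations (who is on which side, and where the service lift is) can ever be reached, none of them has everyone across, and every continuation just revisits them. So no valid plan exists.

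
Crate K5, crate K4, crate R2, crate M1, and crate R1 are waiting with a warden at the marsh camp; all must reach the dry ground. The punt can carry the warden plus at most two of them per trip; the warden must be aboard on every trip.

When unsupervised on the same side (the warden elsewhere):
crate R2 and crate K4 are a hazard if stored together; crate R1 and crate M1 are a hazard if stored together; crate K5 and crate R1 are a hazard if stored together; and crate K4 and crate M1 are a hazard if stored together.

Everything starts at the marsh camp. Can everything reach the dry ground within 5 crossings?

No

Counting alone: the warden can take at most 2 across per trip to the dry ground, so moving all 5 needs at least 3 loaded trips out, with a return between consecutive ones — at least 5 crossings.
The safety rule pushes this higher. Following every safe sequence of crossings, the most of the 5 that can be at the dry ground as the punt arrives there on crossing 5 is 4 — never all 5.
So the move cannot be finished within 5 crossings. (The shortest complete plan takes 7:)
1. Warden goes to the dry ground with crate K4 and crate R1.  [the marsh camp: crate K5, crate M1, crate R2 | the dry ground: crate K4, crate R1]
2. Warden goes back to the marsh camp alone.  [the marsh camp: crate K5, crate M1, crate R2 | the dry ground: crate K4, crate R1]
3. Warden goes to the dry ground with crate K5.  [the marsh camp: crate M1, crate R2 | the dry ground: crate K4, crate K5, crate R1]
4. Warden goes back to the marsh camp with crate R1.  [the marsh camp: crate M1, crate R1, crate R2 | the dry ground: crate K4, crate K5]
5. Warden goes to the dry ground with crate M1 and crate R2.  [the marsh camp: crate R1 | the dry ground: crate K4, crate K5, crate M1, crate R2]
6. Warden goes back to the marsh camp with crate K4.  [the marsh camp: crate K4, crate R1 | the dry ground: crate K5, crate M1, crate R2]
7. Warden goes to the dry ground with crate K4 and crate R1.  [the marsh camp: — | the dry ground: crate K4, crate K5, crate M1, crate R1, crate R2]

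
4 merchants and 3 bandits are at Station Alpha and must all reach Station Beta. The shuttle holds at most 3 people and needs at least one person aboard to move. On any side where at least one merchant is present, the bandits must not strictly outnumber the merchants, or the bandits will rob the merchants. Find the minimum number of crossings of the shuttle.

5

Counting alone: each trip to Station Beta takes at most 3 across and each return brings at least 1 back, so after t trips out (and t−1 returns) at most 3t − (t−1) of the 7 are across; that first reaches 7 at t = 3, so at least 5 crossings are needed.
The plan below uses exactly 5 crossings, so it is optimal:
1. 3 bandits → Station Beta.  (Station Alpha: 4M 0B; Station Beta: 0M 3B)
2. 1 bandit ← Station Alpha.  (Station Alpha: 4M 1B; Station Beta: 0M 2B)
3. 3 merchants → Station Beta.  (Station Alpha: 1M 1B; Station Beta: 3M 2B)
4. 1 merchant ← Station Alpha.  (Station Alpha: 2M 1B; Station Beta: 2M 2B)
5. 2 merchants and 1 bandit → Station Beta.  (Station Alpha: 0M 0B; Station Beta: 4M 3B)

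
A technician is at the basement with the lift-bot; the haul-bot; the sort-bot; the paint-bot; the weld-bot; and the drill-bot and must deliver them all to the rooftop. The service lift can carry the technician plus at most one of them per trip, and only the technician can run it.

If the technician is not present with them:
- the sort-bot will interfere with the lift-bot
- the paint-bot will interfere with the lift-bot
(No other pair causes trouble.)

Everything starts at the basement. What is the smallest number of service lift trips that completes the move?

13

Counting alone: the technician can take at most 1 across per trip to the rooftop, so moving all 6 needs at least 6 loaded trips out, with a return between consecutive ones — at least 11 crossings.
The safety rule pushes this higher. Following every safe sequence of crossings, the most of the 6 that can be at the rooftop as the service lift arrives there on crossing 11 is 5 — never all 6.
So no plan with fewer than 13 crossings exists, and this one achieves 13:
1. Technician goes to the rooftop with the lift-bot.  [the basement: the drill-bot, the haul-bot, the paint-bot, the sort-bot, the weld-bot | the rooftop: the lift-bot]
2. Technician goes back to the basement alone.  [the basement: the drill-bot, the haul-bot, the paint-bot, the sort-bot, the weld-bot | the rooftop: the lift-bot]
3. Technician goes to the rooftop with the haul-bot.  [the basement: the drill-bot, the paint-bot, the sort-bot, the weld-bot | the rooftop: the haul-bot, the lift-bot]
4. Technician goes back to the basement alone.  [the basement: the drill-bot, the paint-bot, the sort-bot, the weld-bot | the rooftop: the haul-bot, the lift-bot]
5. Technician goes to the rooftop with the sort-bot.  [the basement: the drill-bot, the paint-bot, the weld-bot | the rooftop: the haul-bot, the lift-bot, the sort-bot]
6. Technician goes back to the basement with the lift-bot.  [the basement: the drill-bot, the lift-bot, the paint-bot, the weld-bot | the rooftop: the haul-bot, the sort-bot]
7. Technician goes to the rooftop with the paint-bot.  [the basement: the drill-bot, the lift-bot, the weld-bot | the rooftop: the haul-bot, the paint-bot, the sort-bot]
8. Technician goes back to the basement alone.  [the basement: the drill-bot, the lift-bot, the weld-bot | the rooftop: the haul-bot, the paint-bot, the sort-bot]
9. Technician goes to the rooftop with the weld-bot.  [the basement: the drill-bot, the lift-bot | the rooftop: the haul-bot, the paint-bot, the sort-bot, the weld-bot]
10. Technician goes back to the basement alone.  [the basement: the drill-bot, the lift-bot | the rooftop: the haul-bot, the paint-bot, the sort-bot, the weld-bot]
11. Technician goes to the rooftop with the drill-bot.  [the basement: the lift-bot | the rooftop: the drill-bot, the haul-bot, the paint-bot, the sort-bot, the weld-bot]
12. Technician goes back to the basement alone.  [the basement: the lift-bot | the rooftop: the drill-bot, the haul-bot, the paint-bot, the sort-bot, the weld-bot]
13. Technician goes to the rooftop with the lift-bot.  [the basement: — | the rooftop: the drill-bot, the haul-bot, the lift-bot, the paint-bot, the sort-bot, the weld-bot]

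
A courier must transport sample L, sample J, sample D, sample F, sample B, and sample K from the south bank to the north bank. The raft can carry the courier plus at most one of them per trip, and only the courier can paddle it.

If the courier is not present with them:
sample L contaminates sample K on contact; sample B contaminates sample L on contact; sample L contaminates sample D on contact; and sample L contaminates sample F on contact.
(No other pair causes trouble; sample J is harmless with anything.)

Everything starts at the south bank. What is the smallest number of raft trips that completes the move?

Following every safe sequence of crossings from the start, the most of the 6 that can be at the north bank as the raft arrives there on crossings 1, 3, 5 is 1, 2, 3 respectively; the best ever achieved is 3 of 6.
From crossing 7 on, no configuration arises that was not already reachable earlier: only 22 distinct safe configurations (who is on which side, and where the raft is) can ever be reached, none of them has everyone across, and every continuation just revisits them. So no valid plan exists.

impossible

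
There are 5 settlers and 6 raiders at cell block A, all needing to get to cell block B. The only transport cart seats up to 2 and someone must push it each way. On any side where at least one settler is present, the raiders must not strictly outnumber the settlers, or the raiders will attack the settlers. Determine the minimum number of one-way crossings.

impossible

The raiders already outnumber the settlers at cell block A before anyone moves, so the starting position itself is disallowed.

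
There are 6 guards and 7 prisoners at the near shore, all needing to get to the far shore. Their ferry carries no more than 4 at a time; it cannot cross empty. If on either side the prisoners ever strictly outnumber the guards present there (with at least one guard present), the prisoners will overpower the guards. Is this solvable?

The prisoners already outnumber the guards at the near shore before anyone moves, so the starting position itself is disallowed.

No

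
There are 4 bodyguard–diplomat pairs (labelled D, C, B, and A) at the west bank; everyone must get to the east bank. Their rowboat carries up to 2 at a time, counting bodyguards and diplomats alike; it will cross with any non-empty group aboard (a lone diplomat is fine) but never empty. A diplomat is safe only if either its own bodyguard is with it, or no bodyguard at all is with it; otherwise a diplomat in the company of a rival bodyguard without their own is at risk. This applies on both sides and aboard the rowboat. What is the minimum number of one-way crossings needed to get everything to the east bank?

Following every safe sequence of crossings from the start, the most of the 8 that can be at the east bank as the rowboat arrives there on crossings 1, 3, 5 is 2, 3, 4 respectively; the best ever achieved is 4 of 8.
From crossing 7 on, no configuration arises that was not already reachable earlier: only 44 distinct safe configurations (who is on which side, and where the rowboat is) can ever be reached, none of them has everyone across, and every continuation just revisits them. So no valid plan exists.

impossible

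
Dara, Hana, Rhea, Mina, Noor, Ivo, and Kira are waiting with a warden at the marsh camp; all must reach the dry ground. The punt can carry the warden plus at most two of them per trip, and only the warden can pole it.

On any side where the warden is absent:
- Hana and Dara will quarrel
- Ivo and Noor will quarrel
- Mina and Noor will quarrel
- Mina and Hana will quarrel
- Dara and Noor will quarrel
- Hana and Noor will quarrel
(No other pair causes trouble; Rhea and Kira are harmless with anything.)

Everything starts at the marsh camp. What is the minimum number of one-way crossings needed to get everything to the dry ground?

Counting alone: the warden can take at most 2 across per trip to the dry ground, so moving all 7 needs at least 4 loaded trips out, with a return between consecutive ones — at least 7 crossings.
The safety rule pushes this higher. Following every safe sequence of crossings, the most of the 7 that can be at the dry ground as the punt arrives there on crossings 7, 9 is 5, 6 respectively — never all 7.
So no plan with fewer than 11 crossings exists, and this one achieves 11:
1. Warden goes to the dry ground with Hana and Noor.  [the marsh camp: Dara, Ivo, Kira, Mina, Rhea | the dry ground: Hana, Noor]
2. Warden goes back to the marsh camp with Hana.  [the marsh camp: Dara, Hana, Ivo, Kira, Mina, Rhea | the dry ground: Noor]
3. Warden goes to the dry ground with Dara and Mina.  [the marsh camp: Hana, Ivo, Kira, Rhea | the dry ground: Dara, Mina, Noor]
4. Warden goes back to the marsh camp with Noor.  [the marsh camp: Hana, Ivo, Kira, Noor, Rhea | the dry ground: Dara, Mina]
5. Warden goes to the dry ground with Hana and Ivo.  [the marsh camp: Kira, Noor, Rhea | the dry ground: Dara, Hana, Ivo, Mina]
6. Warden goes back to the marsh camp with Hana.  [the marsh camp: Hana, Kira, Noor, Rhea | the dry ground: Dara, Ivo, Mina]
7. Warden goes to the dry ground with Hana and Rhea.  [the marsh camp: Kira, Noor | the dry ground: Dara, Hana, Ivo, Mina, Rhea]
8. Warden goes back to the marsh camp with Hana.  [the marsh camp: Hana, Kira, Noor | the dry ground: Dara, Ivo, Mina, Rhea]
9. Warden goes to the dry ground with Hana and Kira.  [the marsh camp: Noor | the dry ground: Dara, Hana, Ivo, Kira, Mina, Rhea]
10. Warden goes back to the marsh camp with Hana.  [the marsh camp: Hana, Noor | the dry ground: Dara, Ivo, Kira, Mina, Rhea]
11. Warden goes to the dry ground with Hana and Noor.  [the marsh camp: — | the dry ground: Dara, Hana, Ivo, Kira, Mina, Noor, Rhea]

11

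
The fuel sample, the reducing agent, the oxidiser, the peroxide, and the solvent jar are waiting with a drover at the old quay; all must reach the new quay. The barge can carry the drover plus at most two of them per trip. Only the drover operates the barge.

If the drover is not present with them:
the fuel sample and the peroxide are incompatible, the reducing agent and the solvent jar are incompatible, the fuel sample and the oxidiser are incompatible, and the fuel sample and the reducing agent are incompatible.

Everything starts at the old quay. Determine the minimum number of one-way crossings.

5

Counting alone: the drover can take at most 2 across per trip to the new quay, so moving all 5 needs at least 3 loaded trips out, with a return between consecutive ones — at least 5 crossings.
The plan below uses exactly 5 crossings, so it is optimal:
1. Drover goes to the new quay with the fuel sample and the reducing agent.
2. Drover goes back to the old quay with the fuel sample.
3. Drover goes to the new quay with the oxidiser and the peroxide.
4. Drover goes back to the old quay alone.
5. Drover goes to the new quay with the fuel sample and the solvent jar.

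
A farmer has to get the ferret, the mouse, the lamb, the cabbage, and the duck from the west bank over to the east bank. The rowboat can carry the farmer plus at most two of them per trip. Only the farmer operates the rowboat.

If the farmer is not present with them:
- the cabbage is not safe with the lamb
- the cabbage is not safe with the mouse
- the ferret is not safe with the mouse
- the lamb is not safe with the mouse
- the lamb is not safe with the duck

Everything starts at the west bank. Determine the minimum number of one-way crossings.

7

Counting alone: the farmer can take at most 2 across per trip to the east bank, so moving all 5 needs at least 3 loaded trips out, with a return between consecutive ones — at least 5 crossings.
The safety rule pushes this higher. Following every safe sequence of crossings, the most of the 5 that can be at the east bank as the rowboat arrives there on crossing 5 is 4 — never all 5.
So no plan with fewer than 7 crossings exists, and this one achieves 7:
1. Farmer goes to the east bank with the lamb and the mouse.
2. Farmer goes back to the west bank with the mouse.
3. Farmer goes to the east bank with the ferret and the mouse.
4. Farmer goes back to the west bank with the mouse.
5. Farmer goes to the east bank with the cabbage and the duck.
6. Farmer goes back to the west bank with the lamb.
7. Farmer goes to the east bank with the lamb and the mouse.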